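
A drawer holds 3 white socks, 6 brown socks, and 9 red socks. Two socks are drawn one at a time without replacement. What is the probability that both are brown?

P(all brown) = 6/18 × 5/17 = 30/306 = 5/51.

5/51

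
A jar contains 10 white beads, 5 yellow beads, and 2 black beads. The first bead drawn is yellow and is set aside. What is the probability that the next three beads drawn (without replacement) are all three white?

With the first bead removed, 10 white remain out of 16.
P = 10/16 × 9/15 × 8/14 = 720/3360 = 3/14.

3/14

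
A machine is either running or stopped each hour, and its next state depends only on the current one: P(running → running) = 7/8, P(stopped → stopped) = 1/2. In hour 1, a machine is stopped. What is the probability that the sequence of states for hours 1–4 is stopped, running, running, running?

49/128

Hour 1 is given. For each transition, use the conditional probability from the current state:
P(running | stopped) = 1/2; P(running | running) = 7/8; P(running | running) = 7/8.
P = 1/2 × 7/8 × 7/8 = 49/128.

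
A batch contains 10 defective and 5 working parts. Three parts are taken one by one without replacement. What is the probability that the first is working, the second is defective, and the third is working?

20/273

Chain rule:
P = 5/15 × 10/14 × 4/13 = 200/2730 = 20/273.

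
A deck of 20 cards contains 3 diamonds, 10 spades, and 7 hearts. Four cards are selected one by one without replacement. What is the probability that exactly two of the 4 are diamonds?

8/95

One ordering (diamonds drawn first) has probability 3/20 × 2/19 × 17/18 × 16/17 = 1632/116280 = 4/285.
There are C(4,2) = 6 such orderings, each equally likely, so P = 6 × 4/285 = 8/95.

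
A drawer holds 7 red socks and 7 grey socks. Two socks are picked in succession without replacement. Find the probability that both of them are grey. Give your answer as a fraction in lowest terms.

P = 7/14 × 6/13 = 42/182 = 3/13.

3/13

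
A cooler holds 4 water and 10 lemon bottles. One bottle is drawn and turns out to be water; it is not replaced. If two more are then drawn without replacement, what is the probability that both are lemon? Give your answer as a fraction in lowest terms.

After the first draw, 10 of the remaining 13 bottles are lemon.
P = 10/13 × 9/12 = 90/156 = 15/26.

15/26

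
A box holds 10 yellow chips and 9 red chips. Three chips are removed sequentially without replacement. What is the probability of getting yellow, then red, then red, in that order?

Each draw changes the counts, so multiply the conditional probabilities along the sequence:
P = 10/19 × 9/18 × 8/17 = 720/5814 = 40/323.

40/323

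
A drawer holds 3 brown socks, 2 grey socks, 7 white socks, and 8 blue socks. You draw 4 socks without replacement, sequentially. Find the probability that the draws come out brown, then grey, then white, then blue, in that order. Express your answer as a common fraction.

Each draw changes the counts, so multiply the conditional probabilities along the sequence:
P = 3/20 × 2/19 × 7/18 × 8/17 = 336/116280 = 14/4845.

14/4845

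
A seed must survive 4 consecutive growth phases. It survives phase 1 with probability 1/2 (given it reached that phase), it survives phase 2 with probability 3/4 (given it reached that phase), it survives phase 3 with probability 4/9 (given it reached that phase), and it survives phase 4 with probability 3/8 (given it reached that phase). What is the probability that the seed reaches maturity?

1/16

Multiplying along the chain,
P = 1/2 × 3/4 × 4/9 × 3/8 = 36/576 = 1/16.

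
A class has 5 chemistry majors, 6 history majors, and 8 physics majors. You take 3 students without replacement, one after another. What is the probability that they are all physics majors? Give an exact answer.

56/969

P(every draw is a physics major) = 8/19 × 7/18 × 6/17 = 336/5814 = 56/969.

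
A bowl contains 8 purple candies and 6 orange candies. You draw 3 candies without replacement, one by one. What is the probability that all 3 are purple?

2/13

P(all purple) = 8/14 × 7/13 × 6/12 = 336/2184 = 2/13.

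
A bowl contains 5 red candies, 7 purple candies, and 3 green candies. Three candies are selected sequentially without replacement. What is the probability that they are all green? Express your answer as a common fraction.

1/455

P(every draw is green) = 3/15 × 2/14 × 1/13 = 6/2730 = 1/455.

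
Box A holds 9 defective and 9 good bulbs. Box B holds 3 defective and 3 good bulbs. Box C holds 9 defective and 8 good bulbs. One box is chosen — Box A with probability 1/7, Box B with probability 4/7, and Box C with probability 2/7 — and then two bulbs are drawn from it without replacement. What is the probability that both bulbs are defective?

From Box A: P(both defective) = (9/18)(8/17) = 4/17.
From Box B: P(both defective) = (3/6)(2/5) = 1/5.
From Box C: P(both defective) = (9/17)(8/16) = 9/34.
Total probability = (1/7)(4/17) + (4/7)(1/5) + (2/7)(9/34) = 19/85.

19/85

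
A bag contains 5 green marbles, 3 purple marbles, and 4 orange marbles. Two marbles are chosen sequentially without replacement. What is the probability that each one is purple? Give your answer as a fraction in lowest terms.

1/22

P(every draw is purple) = 3/12 × 2/11 = 6/132 = 1/22.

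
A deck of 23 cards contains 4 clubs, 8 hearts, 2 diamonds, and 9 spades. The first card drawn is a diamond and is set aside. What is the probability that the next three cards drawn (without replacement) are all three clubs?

1/385

After the first draw, 4 of the remaining 22 cards are clubs.
P = 4/22 × 3/21 × 2/20 = 24/9240 = 1/385.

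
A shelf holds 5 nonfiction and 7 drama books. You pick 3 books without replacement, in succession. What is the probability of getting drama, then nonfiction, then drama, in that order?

Chain rule:
P = 7/12 × 5/11 × 6/10 = 210/1320 = 7/44.

7/44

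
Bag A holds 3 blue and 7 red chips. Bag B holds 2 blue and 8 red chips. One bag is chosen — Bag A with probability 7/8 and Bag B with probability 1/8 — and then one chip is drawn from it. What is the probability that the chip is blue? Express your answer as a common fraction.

From Bag A: P(blue) = 3/10.
From Bag B: P(blue) = 2/10.
Total probability = (7/8)(3/10) + (1/8)(2/10) = 23/80.

23/80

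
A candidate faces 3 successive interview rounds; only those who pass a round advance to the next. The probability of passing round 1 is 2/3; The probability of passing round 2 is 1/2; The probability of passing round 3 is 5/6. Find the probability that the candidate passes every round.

Multiplying along the chain,
P = 2/3 × 1/2 × 5/6 = 10/36 = 5/18.

5/18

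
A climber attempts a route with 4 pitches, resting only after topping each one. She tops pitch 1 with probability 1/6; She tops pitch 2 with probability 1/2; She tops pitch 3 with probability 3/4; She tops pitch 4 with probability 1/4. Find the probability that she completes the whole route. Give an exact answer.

1/64

The events are sequential, so multiply the conditional probabilities:
P = 1/6 × 1/2 × 3/4 × 1/4 = 3/192 = 1/64.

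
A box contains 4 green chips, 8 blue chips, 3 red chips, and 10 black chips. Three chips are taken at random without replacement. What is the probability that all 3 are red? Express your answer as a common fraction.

P = 3/25 × 2/24 × 1/23 = 6/13800 = 1/2300.

1/2300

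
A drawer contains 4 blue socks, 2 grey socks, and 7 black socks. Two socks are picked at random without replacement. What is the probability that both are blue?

1/13

P(every draw is blue) = 4/13 × 3/12 = 12/156 = 1/13.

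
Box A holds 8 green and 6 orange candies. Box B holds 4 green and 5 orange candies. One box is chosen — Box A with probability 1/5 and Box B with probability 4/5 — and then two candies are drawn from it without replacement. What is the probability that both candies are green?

38/195

From Box A: P(both green) = (8/14)(7/13) = 4/13.
From Box B: P(both green) = (4/9)(3/8) = 1/6.
Total probability = (1/5)(4/13) + (4/5)(1/6) = 38/195.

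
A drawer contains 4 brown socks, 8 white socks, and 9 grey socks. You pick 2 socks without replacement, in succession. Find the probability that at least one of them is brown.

37/105

P(no brown) = 17/21 × 16/20 = 272/420 = 68/105.
P(at least one) = 1 − 68/105 = 37/105.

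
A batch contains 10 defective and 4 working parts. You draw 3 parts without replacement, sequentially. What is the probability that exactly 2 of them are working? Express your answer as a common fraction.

15/91

One ordering (working drawn first) has probability 4/14 × 3/13 × 10/12 = 120/2184 = 5/91.
There are C(3,2) = 3 such orderings, each equally likely, so P = 3 × 5/91 = 15/91.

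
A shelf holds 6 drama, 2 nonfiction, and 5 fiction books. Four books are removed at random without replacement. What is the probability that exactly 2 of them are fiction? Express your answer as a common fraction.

56/143

One ordering (fiction drawn first) has probability 5/13 × 4/12 × 8/11 × 7/10 = 1120/17160 = 28/429.
There are C(4,2) = 6 such orderings, each equally likely, so P = 6 × 28/429 = 56/143.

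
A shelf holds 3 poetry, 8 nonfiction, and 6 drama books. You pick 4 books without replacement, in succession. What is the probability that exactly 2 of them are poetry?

One ordering (poetry drawn first) has probability 3/17 × 2/16 × 14/15 × 13/14 = 1092/57120 = 13/680.
There are C(4,2) = 6 such orderings, each equally likely, so P = 6 × 13/680 = 39/340.

39/340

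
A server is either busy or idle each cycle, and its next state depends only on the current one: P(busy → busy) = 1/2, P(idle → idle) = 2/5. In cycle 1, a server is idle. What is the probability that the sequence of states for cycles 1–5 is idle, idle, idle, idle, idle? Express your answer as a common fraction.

16/625

Cycle 1 is given. For each transition, use the conditional probability from the current state:
P(idle | idle) = 2/5; P(idle | idle) = 2/5; P(idle | idle) = 2/5; P(idle | idle) = 2/5.
P = 2/5 × 2/5 × 2/5 × 2/5 = 16/625.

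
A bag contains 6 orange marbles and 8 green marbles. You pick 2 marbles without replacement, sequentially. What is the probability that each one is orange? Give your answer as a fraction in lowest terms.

15/91

P = 6/14 × 5/13 = 30/182 = 15/91.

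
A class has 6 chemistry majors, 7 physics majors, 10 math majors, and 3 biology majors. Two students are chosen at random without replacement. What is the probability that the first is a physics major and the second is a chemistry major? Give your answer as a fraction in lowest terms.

21/325

Chain rule:
P = 7/26 × 6/25 = 42/650 = 21/325.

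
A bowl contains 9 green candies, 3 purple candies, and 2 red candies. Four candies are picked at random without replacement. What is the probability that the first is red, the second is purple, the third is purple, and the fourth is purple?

Chain rule:
P = 2/14 × 3/13 × 2/12 × 1/11 = 12/24024 = 1/2002.

1/2002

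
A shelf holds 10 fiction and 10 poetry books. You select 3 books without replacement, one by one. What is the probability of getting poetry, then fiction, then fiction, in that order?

Each draw changes the counts, so multiply the conditional probabilities along the sequence:
P = 10/20 × 10/19 × 9/18 = 900/6840 = 5/38.

5/38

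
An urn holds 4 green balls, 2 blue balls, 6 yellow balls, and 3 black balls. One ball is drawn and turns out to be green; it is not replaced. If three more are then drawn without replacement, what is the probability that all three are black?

1/364

With the first ball removed, 3 black remain out of 14.
P = 3/14 × 2/13 × 1/12 = 6/2184 = 1/364.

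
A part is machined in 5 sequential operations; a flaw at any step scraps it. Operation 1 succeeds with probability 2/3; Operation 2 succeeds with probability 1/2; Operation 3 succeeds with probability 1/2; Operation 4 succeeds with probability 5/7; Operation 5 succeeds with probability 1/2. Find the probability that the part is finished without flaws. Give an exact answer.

The events are sequential, so multiply the conditional probabilities:
P = 2/3 × 1/2 × 1/2 × 5/7 × 1/2 = 10/168 = 5/84.

5/84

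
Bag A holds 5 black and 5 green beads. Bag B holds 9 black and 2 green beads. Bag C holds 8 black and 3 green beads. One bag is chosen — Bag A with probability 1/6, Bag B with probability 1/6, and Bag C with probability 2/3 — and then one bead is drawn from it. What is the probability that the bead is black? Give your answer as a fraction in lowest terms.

From Bag A: P(black) = 5/10.
From Bag B: P(black) = 9/11.
From Bag C: P(black) = 8/11.
Total probability = (1/6)(5/10) + (1/6)(9/11) + (2/3)(8/11) = 31/44.

31/44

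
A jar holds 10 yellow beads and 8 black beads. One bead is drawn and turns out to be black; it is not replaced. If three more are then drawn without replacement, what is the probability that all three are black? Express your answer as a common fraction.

With the first bead removed, 7 black remain out of 17.
P = 7/17 × 6/16 × 5/15 = 210/4080 = 7/136.

7/136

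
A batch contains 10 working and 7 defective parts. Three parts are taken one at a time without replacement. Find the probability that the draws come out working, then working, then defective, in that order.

Each draw changes the counts, so multiply the conditional probabilities along the sequence:
P = 10/17 × 9/16 × 7/15 = 630/4080 = 21/136.

21/136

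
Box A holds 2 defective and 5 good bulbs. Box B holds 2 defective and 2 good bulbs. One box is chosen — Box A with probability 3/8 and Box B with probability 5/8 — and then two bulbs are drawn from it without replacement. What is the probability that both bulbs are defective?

41/336

From Box A: P(both defective) = (2/7)(1/6) = 1/21.
From Box B: P(both defective) = (2/4)(1/3) = 1/6.
Total probability = (3/8)(1/21) + (5/8)(1/6) = 41/336.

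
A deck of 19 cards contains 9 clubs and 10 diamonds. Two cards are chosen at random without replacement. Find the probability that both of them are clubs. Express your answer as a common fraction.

4/19

P(all clubs) = 9/19 × 8/18 = 72/342 = 4/19.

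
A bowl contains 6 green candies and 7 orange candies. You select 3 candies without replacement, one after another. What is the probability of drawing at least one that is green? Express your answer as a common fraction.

P(no green) = 7/13 × 6/12 × 5/11 = 210/1716 = 35/286.
P(at least one) = 1 − 35/286 = 251/286.

251/286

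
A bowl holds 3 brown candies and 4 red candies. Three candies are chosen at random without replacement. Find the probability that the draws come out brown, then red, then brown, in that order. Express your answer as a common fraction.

Chain rule:
P = 3/7 × 4/6 × 2/5 = 24/210 = 4/35.

4/35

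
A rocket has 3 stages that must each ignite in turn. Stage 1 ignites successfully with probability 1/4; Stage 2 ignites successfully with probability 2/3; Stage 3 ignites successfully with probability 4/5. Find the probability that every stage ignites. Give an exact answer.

2/15

Multiplying along the chain,
P = 1/4 × 2/3 × 4/5 = 8/60 = 2/15.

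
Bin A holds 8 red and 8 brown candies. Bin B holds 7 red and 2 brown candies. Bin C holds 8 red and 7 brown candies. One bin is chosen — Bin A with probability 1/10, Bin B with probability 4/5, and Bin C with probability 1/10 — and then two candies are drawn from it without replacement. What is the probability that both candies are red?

31/60

From Bin A: P(both red) = (8/16)(7/15) = 7/30.
From Bin B: P(both red) = (7/9)(6/8) = 7/12.
From Bin C: P(both red) = (8/15)(7/14) = 4/15.
Total probability = (1/10)(7/30) + (4/5)(7/12) + (1/10)(4/15) = 31/60.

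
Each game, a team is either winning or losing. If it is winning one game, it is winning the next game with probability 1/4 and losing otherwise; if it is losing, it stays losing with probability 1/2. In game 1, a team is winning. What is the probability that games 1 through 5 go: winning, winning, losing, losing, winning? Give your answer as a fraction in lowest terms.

Game 1 is given. For each transition, use the conditional probability from the current state:
P(winning | winning) = 1/4; P(losing | winning) = 3/4; P(losing | losing) = 1/2; P(winning | losing) = 1/2.
P = 1/4 × 3/4 × 1/2 × 1/2 = 3/64.

3/64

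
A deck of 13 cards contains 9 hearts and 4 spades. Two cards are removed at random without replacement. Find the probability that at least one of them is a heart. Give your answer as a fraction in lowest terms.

12/13

P(no hearts) = 4/13 × 3/12 = 12/156 = 1/13.
P(at least one) = 1 − 1/13 = 12/13.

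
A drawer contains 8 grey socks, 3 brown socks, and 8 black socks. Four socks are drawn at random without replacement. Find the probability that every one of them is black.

35/1938

P(every draw is black) = 8/19 × 7/18 × 6/17 × 5/16 = 1680/93024 = 35/1938.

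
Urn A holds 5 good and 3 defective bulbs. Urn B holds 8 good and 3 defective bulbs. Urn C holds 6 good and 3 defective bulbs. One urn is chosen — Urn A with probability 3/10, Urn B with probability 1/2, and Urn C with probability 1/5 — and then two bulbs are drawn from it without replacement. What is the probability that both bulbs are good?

514/1155

From Urn A: P(both good) = (5/8)(4/7) = 5/14.
From Urn B: P(both good) = (8/11)(7/10) = 28/55.
From Urn C: P(both good) = (6/9)(5/8) = 5/12.
Total probability = (3/10)(5/14) + (1/2)(28/55) + (1/5)(5/12) = 514/1155.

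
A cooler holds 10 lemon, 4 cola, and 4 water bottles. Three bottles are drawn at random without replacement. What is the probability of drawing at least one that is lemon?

95/102

P(no lemon) = 8/18 × 7/17 × 6/16 = 336/4896 = 7/102.
P(at least one) = 1 − 7/102 = 95/102.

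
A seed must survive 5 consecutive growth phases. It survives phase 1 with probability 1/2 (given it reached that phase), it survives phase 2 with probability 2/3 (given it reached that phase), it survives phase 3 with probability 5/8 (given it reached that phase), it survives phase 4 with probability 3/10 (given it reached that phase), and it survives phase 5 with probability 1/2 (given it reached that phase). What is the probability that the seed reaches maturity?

1/32

The events are sequential, so multiply the conditional probabilities:
P = 1/2 × 2/3 × 5/8 × 3/10 × 1/2 = 30/960 = 1/32.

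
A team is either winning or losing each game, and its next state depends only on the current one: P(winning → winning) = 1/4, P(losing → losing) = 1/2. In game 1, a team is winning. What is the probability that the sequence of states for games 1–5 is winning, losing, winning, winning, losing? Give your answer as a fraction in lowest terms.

9/128

Game 1 is given. For each transition, use the conditional probability from the current state:
P(losing | winning) = 3/4; P(winning | losing) = 1/2; P(winning | winning) = 1/4; P(losing | winning) = 3/4.
P = 3/4 × 1/2 × 1/4 × 3/4 = 9/128.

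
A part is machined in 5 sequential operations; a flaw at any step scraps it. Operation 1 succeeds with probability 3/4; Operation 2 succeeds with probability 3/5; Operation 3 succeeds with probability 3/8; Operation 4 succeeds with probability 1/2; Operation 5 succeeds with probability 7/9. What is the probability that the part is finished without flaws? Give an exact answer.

21/320

Multiplying along the chain,
P = 3/4 × 3/5 × 3/8 × 1/2 × 7/9 = 189/2880 = 21/320.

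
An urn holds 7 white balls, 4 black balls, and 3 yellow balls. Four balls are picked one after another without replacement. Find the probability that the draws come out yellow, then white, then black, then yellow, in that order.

1/143

Multiply the probability of each draw given the previous ones:
P = 3/14 × 7/13 × 4/12 × 2/11 = 168/24024 = 1/143.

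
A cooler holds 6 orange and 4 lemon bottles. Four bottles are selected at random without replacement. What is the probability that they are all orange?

P = 6/10 × 5/9 × 4/8 × 3/7 = 360/5040 = 1/14.

1/14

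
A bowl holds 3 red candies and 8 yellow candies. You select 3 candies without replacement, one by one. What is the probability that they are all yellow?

56/165

P(all yellow) = 8/11 × 7/10 × 6/9 = 336/990 = 56/165.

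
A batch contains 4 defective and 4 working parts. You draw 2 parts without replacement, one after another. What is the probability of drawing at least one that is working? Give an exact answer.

P(no working) = 4/8 × 3/7 = 12/56 = 3/14.
P(at least one) = 1 − 3/14 = 11/14.

11/14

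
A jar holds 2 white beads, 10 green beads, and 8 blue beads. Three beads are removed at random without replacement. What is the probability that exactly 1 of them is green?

15/38

One ordering (green drawn first) has probability 10/20 × 10/19 × 9/18 = 900/6840 = 5/38.
There are C(3,1) = 3 such orderings, each equally likely, so P = 3 × 5/38 = 15/38.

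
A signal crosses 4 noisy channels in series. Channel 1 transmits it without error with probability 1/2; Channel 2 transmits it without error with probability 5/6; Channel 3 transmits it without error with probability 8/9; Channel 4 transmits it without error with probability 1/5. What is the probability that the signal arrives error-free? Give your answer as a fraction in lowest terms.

2/27

The events are sequential, so multiply the conditional probabilities:
P = 1/2 × 5/6 × 8/9 × 1/5 = 40/540 = 2/27.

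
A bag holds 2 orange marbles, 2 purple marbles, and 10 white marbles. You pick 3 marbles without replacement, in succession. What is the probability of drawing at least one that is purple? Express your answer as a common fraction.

P(no purple) = 12/14 × 11/13 × 10/12 = 1320/2184 = 55/91.
P(at least one) = 1 − 55/91 = 36/91.

36/91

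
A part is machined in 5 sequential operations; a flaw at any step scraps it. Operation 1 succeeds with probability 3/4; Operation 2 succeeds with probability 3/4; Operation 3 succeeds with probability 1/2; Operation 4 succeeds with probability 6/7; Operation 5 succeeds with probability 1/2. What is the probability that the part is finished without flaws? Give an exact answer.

Each stage is reached only if all earlier stages succeed, so
P = 3/4 × 3/4 × 1/2 × 6/7 × 1/2 = 54/448 = 27/224.

27/224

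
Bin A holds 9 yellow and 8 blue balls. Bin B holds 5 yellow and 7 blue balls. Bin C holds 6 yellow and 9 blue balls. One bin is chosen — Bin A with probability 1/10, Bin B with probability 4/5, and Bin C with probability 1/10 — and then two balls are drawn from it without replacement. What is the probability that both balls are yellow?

12721/78540

From Bin A: P(both yellow) = (9/17)(8/16) = 9/34.
From Bin B: P(both yellow) = (5/12)(4/11) = 5/33.
From Bin C: P(both yellow) = (6/15)(5/14) = 1/7.
Total probability = (1/10)(9/34) + (4/5)(5/33) + (1/10)(1/7) = 12721/78540.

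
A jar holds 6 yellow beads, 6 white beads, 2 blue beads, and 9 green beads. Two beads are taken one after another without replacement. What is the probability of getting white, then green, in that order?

Each draw changes the counts, so multiply the conditional probabilities along the sequence:
P = 6/23 × 9/22 = 54/506 = 27/253.

27/253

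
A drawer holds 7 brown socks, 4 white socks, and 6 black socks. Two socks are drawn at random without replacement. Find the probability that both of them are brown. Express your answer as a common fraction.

21/136

P(every draw is brown) = 7/17 × 6/16 = 42/272 = 21/136.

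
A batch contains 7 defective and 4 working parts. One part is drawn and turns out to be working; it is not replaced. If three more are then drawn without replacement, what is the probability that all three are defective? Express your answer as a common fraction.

With the first part removed, 7 defective remain out of 10.
P = 7/10 × 6/9 × 5/8 = 210/720 = 7/24.

7/24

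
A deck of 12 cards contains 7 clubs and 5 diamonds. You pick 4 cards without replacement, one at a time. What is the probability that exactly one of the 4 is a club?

14/99

One ordering (a club drawn first) has probability 7/12 × 5/11 × 4/10 × 3/9 = 420/11880 = 7/198.
There are C(4,1) = 4 such orderings, each equally likely, so P = 4 × 7/198 = 14/99.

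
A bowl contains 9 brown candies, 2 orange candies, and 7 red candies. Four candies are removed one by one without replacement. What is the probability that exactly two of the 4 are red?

77/204

One ordering (red drawn first) has probability 7/18 × 6/17 × 11/16 × 10/15 = 4620/73440 = 77/1224.
There are C(4,2) = 6 such orderings, each equally likely, so P = 6 × 77/1224 = 77/204.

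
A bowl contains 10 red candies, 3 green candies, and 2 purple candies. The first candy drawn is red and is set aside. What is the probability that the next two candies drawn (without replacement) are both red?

36/91

After the first draw, 9 of the remaining 14 candies are red.
P = 9/14 × 8/13 = 72/182 = 36/91.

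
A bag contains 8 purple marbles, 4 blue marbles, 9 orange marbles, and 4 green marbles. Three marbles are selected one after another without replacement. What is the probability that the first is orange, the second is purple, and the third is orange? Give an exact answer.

Each draw changes the counts, so multiply the conditional probabilities along the sequence:
P = 9/25 × 8/24 × 8/23 = 576/13800 = 24/575.

24/575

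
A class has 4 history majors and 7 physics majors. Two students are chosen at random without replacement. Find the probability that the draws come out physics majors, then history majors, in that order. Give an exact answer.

14/55

Each draw changes the counts, so multiply the conditional probabilities along the sequence:
P = 7/11 × 4/10 = 28/110 = 14/55.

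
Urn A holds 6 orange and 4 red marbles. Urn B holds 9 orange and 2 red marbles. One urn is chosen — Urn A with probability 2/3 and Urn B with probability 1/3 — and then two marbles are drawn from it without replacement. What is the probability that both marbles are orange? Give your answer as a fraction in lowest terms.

218/495

From Urn A: P(both orange) = (6/10)(5/9) = 1/3.
From Urn B: P(both orange) = (9/11)(8/10) = 36/55.
Total probability = (2/3)(1/3) + (1/3)(36/55) = 218/495.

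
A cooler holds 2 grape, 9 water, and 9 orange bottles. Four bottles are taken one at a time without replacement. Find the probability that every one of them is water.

42/1615

P(all water) = 9/20 × 8/19 × 7/18 × 6/17 = 3024/116280 = 42/1615.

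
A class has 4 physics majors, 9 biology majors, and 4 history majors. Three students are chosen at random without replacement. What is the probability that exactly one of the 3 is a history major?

One ordering (a history major drawn first) has probability 4/17 × 13/16 × 12/15 = 624/4080 = 13/85.
There are C(3,1) = 3 such orderings, each equally likely, so P = 3 × 13/85 = 39/85.

39/85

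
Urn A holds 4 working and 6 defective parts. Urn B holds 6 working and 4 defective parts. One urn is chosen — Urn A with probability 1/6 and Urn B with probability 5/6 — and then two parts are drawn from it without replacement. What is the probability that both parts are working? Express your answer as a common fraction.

From Urn A: P(both working) = (4/10)(3/9) = 2/15.
From Urn B: P(both working) = (6/10)(5/9) = 1/3.
Total probability = (1/6)(2/15) + (5/6)(1/3) = 3/10.

3/10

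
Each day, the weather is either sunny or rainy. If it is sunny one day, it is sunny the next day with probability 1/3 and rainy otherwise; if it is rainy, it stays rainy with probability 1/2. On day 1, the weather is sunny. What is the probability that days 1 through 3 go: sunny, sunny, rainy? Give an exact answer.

2/9

Day 1 is given. For each transition, use the conditional probability from the current state:
P(sunny | sunny) = 1/3; P(rainy | sunny) = 2/3.
P = 1/3 × 2/3 = 2/9.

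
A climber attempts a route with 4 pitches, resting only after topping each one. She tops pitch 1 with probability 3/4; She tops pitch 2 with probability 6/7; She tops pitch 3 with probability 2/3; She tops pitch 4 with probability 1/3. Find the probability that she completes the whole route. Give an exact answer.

1/7

Each stage is reached only if all earlier stages succeed, so
P = 3/4 × 6/7 × 2/3 × 1/3 = 36/252 = 1/7.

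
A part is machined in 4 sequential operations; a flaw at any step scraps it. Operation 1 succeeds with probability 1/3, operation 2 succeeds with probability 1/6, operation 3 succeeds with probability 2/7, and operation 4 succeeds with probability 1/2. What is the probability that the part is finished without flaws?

Each stage is reached only if all earlier stages succeed, so
P = 1/3 × 1/6 × 2/7 × 1/2 = 2/252 = 1/126.

1/126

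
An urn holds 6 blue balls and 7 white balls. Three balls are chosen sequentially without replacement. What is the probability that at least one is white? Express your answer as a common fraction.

133/143

P(no white) = 6/13 × 5/12 × 4/11 = 120/1716 = 10/143.
P(at least one) = 1 − 10/143 = 133/143.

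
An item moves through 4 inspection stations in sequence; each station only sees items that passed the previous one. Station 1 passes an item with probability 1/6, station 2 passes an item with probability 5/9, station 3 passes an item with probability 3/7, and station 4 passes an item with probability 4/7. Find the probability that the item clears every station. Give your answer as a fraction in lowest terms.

Multiplying along the chain,
P = 1/6 × 5/9 × 3/7 × 4/7 = 60/2646 = 10/441.

10/441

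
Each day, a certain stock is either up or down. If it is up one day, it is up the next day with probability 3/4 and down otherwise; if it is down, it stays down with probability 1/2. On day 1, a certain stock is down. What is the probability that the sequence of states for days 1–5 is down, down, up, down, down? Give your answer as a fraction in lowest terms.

Day 1 is given. For each transition, use the conditional probability from the current state:
P(down | down) = 1/2; P(up | down) = 1/2; P(down | up) = 1/4; P(down | down) = 1/2.
P = 1/2 × 1/2 × 1/4 × 1/2 = 1/32.

1/32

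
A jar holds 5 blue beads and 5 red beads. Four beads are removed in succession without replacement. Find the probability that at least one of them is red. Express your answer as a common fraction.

41/42

P(no red) = 5/10 × 4/9 × 3/8 × 2/7 = 120/5040 = 1/42.
P(at least one) = 1 − 1/42 = 41/42.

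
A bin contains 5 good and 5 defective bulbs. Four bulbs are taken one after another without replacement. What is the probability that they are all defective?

1/42

P = 5/10 × 4/9 × 3/8 × 2/7 = 120/5040 = 1/42.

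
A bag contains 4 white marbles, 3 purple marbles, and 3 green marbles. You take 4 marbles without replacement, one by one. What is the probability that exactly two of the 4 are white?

3/7

One ordering (white drawn first) has probability 4/10 × 3/9 × 6/8 × 5/7 = 360/5040 = 1/14.
There are C(4,2) = 6 such orderings, each equally likely, so P = 6 × 1/14 = 3/7.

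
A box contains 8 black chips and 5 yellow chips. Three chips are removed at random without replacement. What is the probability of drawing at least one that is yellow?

115/143

P(no yellow) = 8/13 × 7/12 × 6/11 = 336/1716 = 28/143.
P(at least one) = 1 − 28/143 = 115/143.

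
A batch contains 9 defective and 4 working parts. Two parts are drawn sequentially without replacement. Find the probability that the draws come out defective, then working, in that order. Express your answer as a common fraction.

3/13

Chain rule:
P = 9/13 × 4/12 = 36/156 = 3/13.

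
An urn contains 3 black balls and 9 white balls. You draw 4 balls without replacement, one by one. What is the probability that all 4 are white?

P(all white) = 9/12 × 8/11 × 7/10 × 6/9 = 3024/11880 = 14/55.

14/55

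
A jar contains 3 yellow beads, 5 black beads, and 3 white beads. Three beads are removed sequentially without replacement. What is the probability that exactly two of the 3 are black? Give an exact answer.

One ordering (black drawn first) has probability 5/11 × 4/10 × 6/9 = 120/990 = 4/33.
There are C(3,2) = 3 such orderings, each equally likely, so P = 3 × 4/33 = 4/11.

4/11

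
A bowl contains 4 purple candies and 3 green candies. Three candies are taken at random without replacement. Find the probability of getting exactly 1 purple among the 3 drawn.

One ordering (purple drawn first) has probability 4/7 × 3/6 × 2/5 = 24/210 = 4/35.
There are C(3,1) = 3 such orderings, each equally likely, so P = 3 × 4/35 = 12/35.

12/35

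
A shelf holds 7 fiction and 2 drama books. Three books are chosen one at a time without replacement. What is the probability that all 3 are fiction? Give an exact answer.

5/12

P = 7/9 × 6/8 × 5/7 = 210/504 = 5/12.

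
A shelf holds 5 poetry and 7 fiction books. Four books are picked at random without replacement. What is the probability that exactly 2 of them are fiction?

14/33

One ordering (fiction drawn first) has probability 7/12 × 6/11 × 5/10 × 4/9 = 840/11880 = 7/99.
There are C(4,2) = 6 such orderings, each equally likely, so P = 6 × 7/99 = 14/33.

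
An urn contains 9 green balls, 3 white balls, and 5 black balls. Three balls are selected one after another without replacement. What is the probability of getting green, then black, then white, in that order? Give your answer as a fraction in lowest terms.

9/272

Chain rule:
P = 9/17 × 5/16 × 3/15 = 135/4080 = 9/272.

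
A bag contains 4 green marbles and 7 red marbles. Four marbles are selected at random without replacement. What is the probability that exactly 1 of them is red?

One ordering (red drawn first) has probability 7/11 × 4/10 × 3/9 × 2/8 = 168/7920 = 7/330.
There are C(4,1) = 4 such orderings, each equally likely, so P = 4 × 7/330 = 14/165.

14/165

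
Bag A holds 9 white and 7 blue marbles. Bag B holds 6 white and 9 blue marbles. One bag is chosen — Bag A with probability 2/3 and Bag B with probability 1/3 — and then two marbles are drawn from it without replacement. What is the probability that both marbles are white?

From Bag A: P(both white) = (9/16)(8/15) = 3/10.
From Bag B: P(both white) = (6/15)(5/14) = 1/7.
Total probability = (2/3)(3/10) + (1/3)(1/7) = 26/105.

26/105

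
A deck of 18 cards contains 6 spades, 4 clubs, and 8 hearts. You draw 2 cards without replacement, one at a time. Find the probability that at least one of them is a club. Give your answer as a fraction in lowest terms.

P(no clubs) = 14/18 × 13/17 = 182/306 = 91/153.
P(at least one) = 1 − 91/153 = 62/153.

62/153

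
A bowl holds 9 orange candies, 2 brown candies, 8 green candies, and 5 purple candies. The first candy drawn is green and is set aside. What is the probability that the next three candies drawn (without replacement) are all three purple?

10/1771

With the first candy removed, 5 purple remain out of 23.
P = 5/23 × 4/22 × 3/21 = 60/10626 = 10/1771.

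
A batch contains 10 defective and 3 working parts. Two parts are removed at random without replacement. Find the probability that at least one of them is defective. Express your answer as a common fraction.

25/26

P(no defective) = 3/13 × 2/12 = 6/156 = 1/26.
P(at least one) = 1 − 1/26 = 25/26.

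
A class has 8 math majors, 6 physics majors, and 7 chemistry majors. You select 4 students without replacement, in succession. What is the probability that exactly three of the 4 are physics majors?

20/399

One ordering (physics majors drawn first) has probability 6/21 × 5/20 × 4/19 × 15/18 = 1800/143640 = 5/399.
There are C(4,3) = 4 such orderings, each equally likely, so P = 4 × 5/399 = 20/399.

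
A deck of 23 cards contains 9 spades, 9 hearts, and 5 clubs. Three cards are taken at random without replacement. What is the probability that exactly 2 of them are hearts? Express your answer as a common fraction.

72/253

One ordering (hearts drawn first) has probability 9/23 × 8/22 × 14/21 = 1008/10626 = 24/253.
There are C(3,2) = 3 such orderings, each equally likely, so P = 3 × 24/253 = 72/253.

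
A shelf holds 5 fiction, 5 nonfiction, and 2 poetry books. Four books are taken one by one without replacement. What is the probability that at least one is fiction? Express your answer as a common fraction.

P(no fiction) = 7/12 × 6/11 × 5/10 × 4/9 = 840/11880 = 7/99.
P(at least one) = 1 − 7/99 = 92/99.

92/99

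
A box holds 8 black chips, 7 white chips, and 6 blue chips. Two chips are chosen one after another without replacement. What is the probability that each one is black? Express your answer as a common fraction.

2/15

P(every draw is black) = 8/21 × 7/20 = 56/420 = 2/15.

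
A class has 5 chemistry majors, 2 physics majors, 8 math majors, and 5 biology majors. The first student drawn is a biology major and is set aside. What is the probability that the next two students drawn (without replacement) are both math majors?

28/171

With the first student removed, 8 math majors remain out of 19.
P = 8/19 × 7/18 = 56/342 = 28/171.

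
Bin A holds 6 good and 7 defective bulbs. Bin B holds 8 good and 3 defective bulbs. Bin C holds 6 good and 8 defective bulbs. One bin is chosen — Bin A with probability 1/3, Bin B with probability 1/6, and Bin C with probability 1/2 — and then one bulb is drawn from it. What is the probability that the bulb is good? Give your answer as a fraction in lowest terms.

2939/6006

From Bin A: P(good) = 6/13.
From Bin B: P(good) = 8/11.
From Bin C: P(good) = 6/14.
Total probability = (1/3)(6/13) + (1/6)(8/11) + (1/2)(6/14) = 2939/6006.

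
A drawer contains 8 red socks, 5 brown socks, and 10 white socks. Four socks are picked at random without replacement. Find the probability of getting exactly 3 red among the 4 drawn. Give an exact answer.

One ordering (red drawn first) has probability 8/23 × 7/22 × 6/21 × 15/20 = 5040/212520 = 6/253.
There are C(4,3) = 4 such orderings, each equally likely, so P = 4 × 6/253 = 24/253.

24/253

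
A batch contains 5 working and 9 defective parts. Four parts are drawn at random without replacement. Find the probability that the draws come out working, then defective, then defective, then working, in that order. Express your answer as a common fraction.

Multiply the probability of each draw given the previous ones:
P = 5/14 × 9/13 × 8/12 × 4/11 = 1440/24024 = 60/1001.

60/1001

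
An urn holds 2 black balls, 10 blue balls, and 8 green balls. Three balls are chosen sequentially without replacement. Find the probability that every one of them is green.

14/285

P = 8/20 × 7/19 × 6/18 = 336/6840 = 14/285.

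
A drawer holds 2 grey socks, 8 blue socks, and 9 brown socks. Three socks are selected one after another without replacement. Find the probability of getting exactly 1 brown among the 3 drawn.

135/323

One ordering (brown drawn first) has probability 9/19 × 10/18 × 9/17 = 810/5814 = 45/323.
There are C(3,1) = 3 such orderings, each equally likely, so P = 3 × 45/323 = 135/323.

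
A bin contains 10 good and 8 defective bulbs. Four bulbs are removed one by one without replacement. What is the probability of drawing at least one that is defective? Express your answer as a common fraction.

95/102

P(no defective) = 10/18 × 9/17 × 8/16 × 7/15 = 5040/73440 = 7/102.
P(at least one) = 1 − 7/102 = 95/102.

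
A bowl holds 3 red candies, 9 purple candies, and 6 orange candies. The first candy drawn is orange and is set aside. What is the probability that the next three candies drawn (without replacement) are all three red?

With the first candy removed, 3 red remain out of 17.
P = 3/17 × 2/16 × 1/15 = 6/4080 = 1/680.

1/680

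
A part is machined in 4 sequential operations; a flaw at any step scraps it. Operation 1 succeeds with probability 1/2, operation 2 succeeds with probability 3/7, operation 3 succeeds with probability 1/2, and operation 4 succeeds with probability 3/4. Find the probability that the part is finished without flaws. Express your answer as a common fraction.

9/112

Each stage is reached only if all earlier stages succeed, so
P = 1/2 × 3/7 × 1/2 × 3/4 = 9/112.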